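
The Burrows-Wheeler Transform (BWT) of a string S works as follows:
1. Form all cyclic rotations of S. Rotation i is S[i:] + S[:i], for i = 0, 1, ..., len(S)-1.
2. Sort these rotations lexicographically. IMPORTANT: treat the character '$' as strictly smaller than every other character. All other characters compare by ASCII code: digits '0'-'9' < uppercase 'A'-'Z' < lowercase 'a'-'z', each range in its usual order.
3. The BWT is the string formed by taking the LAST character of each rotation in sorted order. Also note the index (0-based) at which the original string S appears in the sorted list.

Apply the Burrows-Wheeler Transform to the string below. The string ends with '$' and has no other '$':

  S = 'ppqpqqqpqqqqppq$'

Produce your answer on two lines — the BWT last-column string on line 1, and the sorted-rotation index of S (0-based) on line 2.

All 16 rotations (rotation i = S[i:]+S[:i]):
  rot[0] = ppqpqqqpqqqqppq$
  rot[1] = pqpqqqpqqqqppq$p
  rot[2] = qpqqqpqqqqppq$pp
  rot[3] = pqqqpqqqqppq$ppq
  rot[4] = qqqpqqqqppq$ppqp
  rot[5] = qqpqqqqppq$ppqpq
  rot[6] = qpqqqqppq$ppqpqq
  rot[7] = pqqqqppq$ppqpqqq
  rot[8] = qqqqppq$ppqpqqqp
  rot[9] = qqqppq$ppqpqqqpq
  rot[10] = qqppq$ppqpqqqpqq
  rot[11] = qppq$ppqpqqqpqqq
  rot[12] = ppq$ppqpqqqpqqqq
  rot[13] = pq$ppqpqqqpqqqqp
  rot[14] = q$ppqpqqqpqqqqpp
  rot[15] = $ppqpqqqpqqqqppq
Sorted (with $ < everything):
  sorted[0] = $ppqpqqqpqqqqppq  (last char: 'q')
  sorted[1] = ppq$ppqpqqqpqqqq  (last char: 'q')
  sorted[2] = ppqpqqqpqqqqppq$  (last char: '$')
  sorted[3] = pq$ppqpqqqpqqqqp  (last char: 'p')
  sorted[4] = pqpqqqpqqqqppq$p  (last char: 'p')
  sorted[5] = pqqqpqqqqppq$ppq  (last char: 'q')
  sorted[6] = pqqqqppq$ppqpqqq  (last char: 'q')
  sorted[7] = q$ppqpqqqpqqqqpp  (last char: 'p')
  sorted[8] = qppq$ppqpqqqpqqq  (last char: 'q')
  sorted[9] = qpqqqpqqqqppq$pp  (last char: 'p')
  sorted[10] = qpqqqqppq$ppqpqq  (last char: 'q')
  sorted[11] = qqppq$ppqpqqqpqq  (last char: 'q')
  sorted[12] = qqpqqqqppq$ppqpq  (last char: 'q')
  sorted[13] = qqqppq$ppqpqqqpq  (last char: 'q')
  sorted[14] = qqqpqqqqppq$ppqp  (last char: 'p')
  sorted[15] = qqqqppq$ppqpqqqp  (last char: 'p')
Last column: qq$ppqqpqpqqqqpp
Original string S is at sorted index 2

Answer: qq$ppqqpqpqqqqpp
2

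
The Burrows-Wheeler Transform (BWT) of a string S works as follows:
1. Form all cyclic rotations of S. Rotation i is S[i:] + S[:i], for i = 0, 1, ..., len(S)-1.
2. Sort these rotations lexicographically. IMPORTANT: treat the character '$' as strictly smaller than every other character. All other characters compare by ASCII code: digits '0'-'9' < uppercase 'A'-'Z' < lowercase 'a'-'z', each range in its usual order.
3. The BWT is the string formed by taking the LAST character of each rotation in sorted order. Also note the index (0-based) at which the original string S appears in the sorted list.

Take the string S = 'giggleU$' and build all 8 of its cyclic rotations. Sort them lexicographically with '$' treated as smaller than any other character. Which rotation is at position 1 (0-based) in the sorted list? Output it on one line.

All 8 rotations (rotation i = S[i:]+S[:i]):
  rot[0] = giggleU$
  rot[1] = iggleU$g
  rot[2] = ggleU$gi
  rot[3] = gleU$gig
  rot[4] = leU$gigg
  rot[5] = eU$giggl
  rot[6] = U$giggle
  rot[7] = $giggleU
Sorted (with $ < everything):
  sorted[0] = $giggleU
  sorted[1] = U$giggle
  sorted[2] = eU$giggl
  sorted[3] = ggleU$gi
  sorted[4] = giggleU$
  sorted[5] = gleU$gig
  sorted[6] = iggleU$g
  sorted[7] = leU$gigg
sorted[1] = U$giggle

Answer: U$giggle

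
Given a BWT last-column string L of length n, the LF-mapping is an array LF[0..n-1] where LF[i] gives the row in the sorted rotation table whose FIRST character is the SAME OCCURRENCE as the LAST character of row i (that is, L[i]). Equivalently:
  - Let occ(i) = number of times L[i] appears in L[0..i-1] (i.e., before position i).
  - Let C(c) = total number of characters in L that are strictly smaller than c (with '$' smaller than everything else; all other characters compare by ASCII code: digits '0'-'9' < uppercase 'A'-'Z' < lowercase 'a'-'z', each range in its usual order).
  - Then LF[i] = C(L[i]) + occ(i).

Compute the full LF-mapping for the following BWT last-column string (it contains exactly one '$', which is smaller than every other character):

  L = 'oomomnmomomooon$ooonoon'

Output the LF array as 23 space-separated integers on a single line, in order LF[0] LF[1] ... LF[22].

Char counts: '$':1, 'm':5, 'n':4, 'o':13
C (first-col start): C('$')=0, C('m')=1, C('n')=6, C('o')=10
L[0]='o': occ=0, LF[0]=C('o')+0=10+0=10
L[1]='o': occ=1, LF[1]=C('o')+1=10+1=11
L[2]='m': occ=0, LF[2]=C('m')+0=1+0=1
L[3]='o': occ=2, LF[3]=C('o')+2=10+2=12
L[4]='m': occ=1, LF[4]=C('m')+1=1+1=2
L[5]='n': occ=0, LF[5]=C('n')+0=6+0=6
L[6]='m': occ=2, LF[6]=C('m')+2=1+2=3
L[7]='o': occ=3, LF[7]=C('o')+3=10+3=13
L[8]='m': occ=3, LF[8]=C('m')+3=1+3=4
L[9]='o': occ=4, LF[9]=C('o')+4=10+4=14
L[10]='m': occ=4, LF[10]=C('m')+4=1+4=5
L[11]='o': occ=5, LF[11]=C('o')+5=10+5=15
L[12]='o': occ=6, LF[12]=C('o')+6=10+6=16
L[13]='o': occ=7, LF[13]=C('o')+7=10+7=17
L[14]='n': occ=1, LF[14]=C('n')+1=6+1=7
L[15]='$': occ=0, LF[15]=C('$')+0=0+0=0
L[16]='o': occ=8, LF[16]=C('o')+8=10+8=18
L[17]='o': occ=9, LF[17]=C('o')+9=10+9=19
L[18]='o': occ=10, LF[18]=C('o')+10=10+10=20
L[19]='n': occ=2, LF[19]=C('n')+2=6+2=8
L[20]='o': occ=11, LF[20]=C('o')+11=10+11=21
L[21]='o': occ=12, LF[21]=C('o')+12=10+12=22
L[22]='n': occ=3, LF[22]=C('n')+3=6+3=9

Answer: 10 11 1 12 2 6 3 13 4 14 5 15 16 17 7 0 18 19 20 8 21 22 9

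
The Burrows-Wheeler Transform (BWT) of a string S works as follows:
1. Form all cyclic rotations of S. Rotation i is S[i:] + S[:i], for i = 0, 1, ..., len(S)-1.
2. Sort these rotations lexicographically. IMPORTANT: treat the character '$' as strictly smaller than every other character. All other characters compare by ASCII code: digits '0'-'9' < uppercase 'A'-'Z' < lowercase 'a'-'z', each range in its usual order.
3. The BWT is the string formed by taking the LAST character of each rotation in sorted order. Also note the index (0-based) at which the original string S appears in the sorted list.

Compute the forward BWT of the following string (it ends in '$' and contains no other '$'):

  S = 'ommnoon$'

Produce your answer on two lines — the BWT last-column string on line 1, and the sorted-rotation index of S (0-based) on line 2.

Answer: nomom$on
5

Derivation:
All 8 rotations (rotation i = S[i:]+S[:i]):
  rot[0] = ommnoon$
  rot[1] = mmnoon$o
  rot[2] = mnoon$om
  rot[3] = noon$omm
  rot[4] = oon$ommn
  rot[5] = on$ommno
  rot[6] = n$ommnoo
  rot[7] = $ommnoon
Sorted (with $ < everything):
  sorted[0] = $ommnoon  (last char: 'n')
  sorted[1] = mmnoon$o  (last char: 'o')
  sorted[2] = mnoon$om  (last char: 'm')
  sorted[3] = n$ommnoo  (last char: 'o')
  sorted[4] = noon$omm  (last char: 'm')
  sorted[5] = ommnoon$  (last char: '$')
  sorted[6] = on$ommno  (last char: 'o')
  sorted[7] = oon$ommn  (last char: 'n')
Last column: nomom$on
Original string S is at sorted index 5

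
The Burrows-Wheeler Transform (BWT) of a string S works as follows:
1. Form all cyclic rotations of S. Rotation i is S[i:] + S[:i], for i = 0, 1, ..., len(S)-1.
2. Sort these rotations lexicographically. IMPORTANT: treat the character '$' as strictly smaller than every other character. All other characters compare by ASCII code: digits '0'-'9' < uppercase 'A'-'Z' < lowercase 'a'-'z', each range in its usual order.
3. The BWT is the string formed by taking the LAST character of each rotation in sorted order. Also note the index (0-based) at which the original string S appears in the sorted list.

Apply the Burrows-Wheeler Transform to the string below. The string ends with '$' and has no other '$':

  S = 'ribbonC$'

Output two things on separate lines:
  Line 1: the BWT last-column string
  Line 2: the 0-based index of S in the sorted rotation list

All 8 rotations (rotation i = S[i:]+S[:i]):
  rot[0] = ribbonC$
  rot[1] = ibbonC$r
  rot[2] = bbonC$ri
  rot[3] = bonC$rib
  rot[4] = onC$ribb
  rot[5] = nC$ribbo
  rot[6] = C$ribbon
  rot[7] = $ribbonC
Sorted (with $ < everything):
  sorted[0] = $ribbonC  (last char: 'C')
  sorted[1] = C$ribbon  (last char: 'n')
  sorted[2] = bbonC$ri  (last char: 'i')
  sorted[3] = bonC$rib  (last char: 'b')
  sorted[4] = ibbonC$r  (last char: 'r')
  sorted[5] = nC$ribbo  (last char: 'o')
  sorted[6] = onC$ribb  (last char: 'b')
  sorted[7] = ribbonC$  (last char: '$')
Last column: Cnibrob$
Original string S is at sorted index 7

Answer: Cnibrob$
7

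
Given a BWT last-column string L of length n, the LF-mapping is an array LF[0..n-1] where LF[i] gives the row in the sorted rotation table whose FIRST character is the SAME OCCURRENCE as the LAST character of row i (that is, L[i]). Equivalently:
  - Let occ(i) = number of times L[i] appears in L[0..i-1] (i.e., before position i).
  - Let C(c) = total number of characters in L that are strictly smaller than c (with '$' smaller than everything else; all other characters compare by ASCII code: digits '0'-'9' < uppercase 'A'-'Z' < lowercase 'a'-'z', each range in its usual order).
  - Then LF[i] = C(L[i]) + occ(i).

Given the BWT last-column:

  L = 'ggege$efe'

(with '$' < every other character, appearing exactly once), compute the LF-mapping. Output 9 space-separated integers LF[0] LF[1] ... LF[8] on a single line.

Answer: 6 7 1 8 2 0 3 5 4

Derivation:
Char counts: '$':1, 'e':4, 'f':1, 'g':3
C (first-col start): C('$')=0, C('e')=1, C('f')=5, C('g')=6
L[0]='g': occ=0, LF[0]=C('g')+0=6+0=6
L[1]='g': occ=1, LF[1]=C('g')+1=6+1=7
L[2]='e': occ=0, LF[2]=C('e')+0=1+0=1
L[3]='g': occ=2, LF[3]=C('g')+2=6+2=8
L[4]='e': occ=1, LF[4]=C('e')+1=1+1=2
L[5]='$': occ=0, LF[5]=C('$')+0=0+0=0
L[6]='e': occ=2, LF[6]=C('e')+2=1+2=3
L[7]='f': occ=0, LF[7]=C('f')+0=5+0=5
L[8]='e': occ=3, LF[8]=C('e')+3=1+3=4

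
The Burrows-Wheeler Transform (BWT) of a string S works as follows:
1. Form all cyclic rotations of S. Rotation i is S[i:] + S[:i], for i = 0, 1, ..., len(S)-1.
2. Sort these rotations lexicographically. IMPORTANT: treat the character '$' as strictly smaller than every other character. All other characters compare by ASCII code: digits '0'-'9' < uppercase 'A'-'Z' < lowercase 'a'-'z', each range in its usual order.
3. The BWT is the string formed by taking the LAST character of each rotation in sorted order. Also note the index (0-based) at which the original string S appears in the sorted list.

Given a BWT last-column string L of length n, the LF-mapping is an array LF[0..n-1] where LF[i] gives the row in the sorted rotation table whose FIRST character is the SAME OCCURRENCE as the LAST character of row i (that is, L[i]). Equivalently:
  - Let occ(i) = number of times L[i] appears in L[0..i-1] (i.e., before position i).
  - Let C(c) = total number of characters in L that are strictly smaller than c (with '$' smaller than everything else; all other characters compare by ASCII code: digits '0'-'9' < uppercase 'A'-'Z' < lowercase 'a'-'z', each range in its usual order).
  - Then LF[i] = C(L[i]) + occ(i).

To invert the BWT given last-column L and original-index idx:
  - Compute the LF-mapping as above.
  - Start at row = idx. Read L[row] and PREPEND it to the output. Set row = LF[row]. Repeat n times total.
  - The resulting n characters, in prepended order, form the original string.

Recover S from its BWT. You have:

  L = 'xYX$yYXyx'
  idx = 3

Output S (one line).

LF mapping: 5 3 1 0 7 4 2 8 6
Walk LF starting at row 3, prepending L[row]:
  step 1: row=3, L[3]='$', prepend. Next row=LF[3]=0
  step 2: row=0, L[0]='x', prepend. Next row=LF[0]=5
  step 3: row=5, L[5]='Y', prepend. Next row=LF[5]=4
  step 4: row=4, L[4]='y', prepend. Next row=LF[4]=7
  step 5: row=7, L[7]='y', prepend. Next row=LF[7]=8
  step 6: row=8, L[8]='x', prepend. Next row=LF[8]=6
  step 7: row=6, L[6]='X', prepend. Next row=LF[6]=2
  step 8: row=2, L[2]='X', prepend. Next row=LF[2]=1
  step 9: row=1, L[1]='Y', prepend. Next row=LF[1]=3
Reversed output: YXXxyyYx$

Answer: YXXxyyYx$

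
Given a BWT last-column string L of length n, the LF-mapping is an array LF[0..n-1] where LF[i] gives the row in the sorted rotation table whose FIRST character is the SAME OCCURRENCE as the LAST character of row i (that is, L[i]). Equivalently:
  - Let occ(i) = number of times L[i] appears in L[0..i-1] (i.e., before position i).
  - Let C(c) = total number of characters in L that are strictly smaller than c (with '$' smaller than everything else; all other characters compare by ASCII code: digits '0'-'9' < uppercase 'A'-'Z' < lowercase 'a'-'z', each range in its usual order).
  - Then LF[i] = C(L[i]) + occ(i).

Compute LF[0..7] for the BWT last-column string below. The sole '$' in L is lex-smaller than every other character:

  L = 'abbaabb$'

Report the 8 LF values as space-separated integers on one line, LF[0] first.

Char counts: '$':1, 'a':3, 'b':4
C (first-col start): C('$')=0, C('a')=1, C('b')=4
L[0]='a': occ=0, LF[0]=C('a')+0=1+0=1
L[1]='b': occ=0, LF[1]=C('b')+0=4+0=4
L[2]='b': occ=1, LF[2]=C('b')+1=4+1=5
L[3]='a': occ=1, LF[3]=C('a')+1=1+1=2
L[4]='a': occ=2, LF[4]=C('a')+2=1+2=3
L[5]='b': occ=2, LF[5]=C('b')+2=4+2=6
L[6]='b': occ=3, LF[6]=C('b')+3=4+3=7
L[7]='$': occ=0, LF[7]=C('$')+0=0+0=0

Answer: 1 4 5 2 3 6 7 0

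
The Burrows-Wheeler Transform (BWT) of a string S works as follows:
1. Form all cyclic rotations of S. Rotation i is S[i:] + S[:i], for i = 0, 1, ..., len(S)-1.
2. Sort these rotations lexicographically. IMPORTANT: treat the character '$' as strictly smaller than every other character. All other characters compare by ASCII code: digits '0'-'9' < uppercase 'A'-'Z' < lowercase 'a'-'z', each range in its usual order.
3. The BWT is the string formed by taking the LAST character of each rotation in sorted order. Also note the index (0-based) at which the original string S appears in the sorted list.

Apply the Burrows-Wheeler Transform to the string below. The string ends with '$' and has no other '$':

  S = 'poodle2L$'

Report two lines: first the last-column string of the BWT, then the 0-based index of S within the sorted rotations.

Answer: Le2oldop$
8

Derivation:
All 9 rotations (rotation i = S[i:]+S[:i]):
  rot[0] = poodle2L$
  rot[1] = oodle2L$p
  rot[2] = odle2L$po
  rot[3] = dle2L$poo
  rot[4] = le2L$pood
  rot[5] = e2L$poodl
  rot[6] = 2L$poodle
  rot[7] = L$poodle2
  rot[8] = $poodle2L
Sorted (with $ < everything):
  sorted[0] = $poodle2L  (last char: 'L')
  sorted[1] = 2L$poodle  (last char: 'e')
  sorted[2] = L$poodle2  (last char: '2')
  sorted[3] = dle2L$poo  (last char: 'o')
  sorted[4] = e2L$poodl  (last char: 'l')
  sorted[5] = le2L$pood  (last char: 'd')
  sorted[6] = odle2L$po  (last char: 'o')
  sorted[7] = oodle2L$p  (last char: 'p')
  sorted[8] = poodle2L$  (last char: '$')
Last column: Le2oldop$
Original string S is at sorted index 8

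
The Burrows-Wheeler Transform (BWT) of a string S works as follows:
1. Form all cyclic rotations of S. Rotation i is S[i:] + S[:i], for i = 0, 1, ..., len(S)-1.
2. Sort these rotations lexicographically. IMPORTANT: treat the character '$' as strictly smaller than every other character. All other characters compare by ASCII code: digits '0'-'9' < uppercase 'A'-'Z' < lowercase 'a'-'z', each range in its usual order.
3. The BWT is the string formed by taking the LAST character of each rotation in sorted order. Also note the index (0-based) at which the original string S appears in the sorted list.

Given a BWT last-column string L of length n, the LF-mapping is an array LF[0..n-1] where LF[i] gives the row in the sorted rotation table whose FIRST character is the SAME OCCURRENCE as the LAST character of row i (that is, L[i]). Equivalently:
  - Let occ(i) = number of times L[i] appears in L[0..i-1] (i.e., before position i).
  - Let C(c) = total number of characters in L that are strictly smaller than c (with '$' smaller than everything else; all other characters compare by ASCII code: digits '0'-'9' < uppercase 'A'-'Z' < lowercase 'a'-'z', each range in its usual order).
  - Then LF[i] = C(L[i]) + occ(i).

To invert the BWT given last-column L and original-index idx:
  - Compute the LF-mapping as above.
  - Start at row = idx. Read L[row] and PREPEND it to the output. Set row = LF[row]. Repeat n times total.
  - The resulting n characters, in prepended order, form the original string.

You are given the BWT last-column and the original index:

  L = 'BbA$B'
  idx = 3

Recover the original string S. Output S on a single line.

LF mapping: 2 4 1 0 3
Walk LF starting at row 3, prepending L[row]:
  step 1: row=3, L[3]='$', prepend. Next row=LF[3]=0
  step 2: row=0, L[0]='B', prepend. Next row=LF[0]=2
  step 3: row=2, L[2]='A', prepend. Next row=LF[2]=1
  step 4: row=1, L[1]='b', prepend. Next row=LF[1]=4
  step 5: row=4, L[4]='B', prepend. Next row=LF[4]=3
Reversed output: BbAB$

Answer: BbAB$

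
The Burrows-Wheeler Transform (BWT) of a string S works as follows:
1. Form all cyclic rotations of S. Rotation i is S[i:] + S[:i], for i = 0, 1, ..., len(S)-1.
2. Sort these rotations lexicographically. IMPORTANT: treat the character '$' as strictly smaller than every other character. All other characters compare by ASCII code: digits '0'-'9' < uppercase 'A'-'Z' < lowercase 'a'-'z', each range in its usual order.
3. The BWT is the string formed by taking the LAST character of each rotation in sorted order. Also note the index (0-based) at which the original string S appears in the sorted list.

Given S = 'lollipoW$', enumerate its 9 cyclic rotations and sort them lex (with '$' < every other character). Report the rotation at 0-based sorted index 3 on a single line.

Answer: lipoW$lol

Derivation:
All 9 rotations (rotation i = S[i:]+S[:i]):
  rot[0] = lollipoW$
  rot[1] = ollipoW$l
  rot[2] = llipoW$lo
  rot[3] = lipoW$lol
  rot[4] = ipoW$loll
  rot[5] = poW$lolli
  rot[6] = oW$lollip
  rot[7] = W$lollipo
  rot[8] = $lollipoW
Sorted (with $ < everything):
  sorted[0] = $lollipoW
  sorted[1] = W$lollipo
  sorted[2] = ipoW$loll
  sorted[3] = lipoW$lol
  sorted[4] = llipoW$lo
  sorted[5] = lollipoW$
  sorted[6] = oW$lollip
  sorted[7] = ollipoW$l
  sorted[8] = poW$lolli
sorted[3] = lipoW$lol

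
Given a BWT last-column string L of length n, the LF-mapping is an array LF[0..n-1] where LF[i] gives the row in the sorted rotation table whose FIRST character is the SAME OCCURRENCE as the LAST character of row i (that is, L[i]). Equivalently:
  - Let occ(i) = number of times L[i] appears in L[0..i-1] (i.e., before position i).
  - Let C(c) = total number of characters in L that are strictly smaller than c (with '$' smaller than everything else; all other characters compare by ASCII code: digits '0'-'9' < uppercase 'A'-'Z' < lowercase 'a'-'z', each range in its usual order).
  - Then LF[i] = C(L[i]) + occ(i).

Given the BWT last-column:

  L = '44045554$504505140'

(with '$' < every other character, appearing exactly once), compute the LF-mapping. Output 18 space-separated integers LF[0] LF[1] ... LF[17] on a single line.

Answer: 6 7 1 8 12 13 14 9 0 15 2 10 16 3 17 5 11 4

Derivation:
Char counts: '$':1, '0':4, '1':1, '4':6, '5':6
C (first-col start): C('$')=0, C('0')=1, C('1')=5, C('4')=6, C('5')=12
L[0]='4': occ=0, LF[0]=C('4')+0=6+0=6
L[1]='4': occ=1, LF[1]=C('4')+1=6+1=7
L[2]='0': occ=0, LF[2]=C('0')+0=1+0=1
L[3]='4': occ=2, LF[3]=C('4')+2=6+2=8
L[4]='5': occ=0, LF[4]=C('5')+0=12+0=12
L[5]='5': occ=1, LF[5]=C('5')+1=12+1=13
L[6]='5': occ=2, LF[6]=C('5')+2=12+2=14
L[7]='4': occ=3, LF[7]=C('4')+3=6+3=9
L[8]='$': occ=0, LF[8]=C('$')+0=0+0=0
L[9]='5': occ=3, LF[9]=C('5')+3=12+3=15
L[10]='0': occ=1, LF[10]=C('0')+1=1+1=2
L[11]='4': occ=4, LF[11]=C('4')+4=6+4=10
L[12]='5': occ=4, LF[12]=C('5')+4=12+4=16
L[13]='0': occ=2, LF[13]=C('0')+2=1+2=3
L[14]='5': occ=5, LF[14]=C('5')+5=12+5=17
L[15]='1': occ=0, LF[15]=C('1')+0=5+0=5
L[16]='4': occ=5, LF[16]=C('4')+5=6+5=11
L[17]='0': occ=3, LF[17]=C('0')+3=1+3=4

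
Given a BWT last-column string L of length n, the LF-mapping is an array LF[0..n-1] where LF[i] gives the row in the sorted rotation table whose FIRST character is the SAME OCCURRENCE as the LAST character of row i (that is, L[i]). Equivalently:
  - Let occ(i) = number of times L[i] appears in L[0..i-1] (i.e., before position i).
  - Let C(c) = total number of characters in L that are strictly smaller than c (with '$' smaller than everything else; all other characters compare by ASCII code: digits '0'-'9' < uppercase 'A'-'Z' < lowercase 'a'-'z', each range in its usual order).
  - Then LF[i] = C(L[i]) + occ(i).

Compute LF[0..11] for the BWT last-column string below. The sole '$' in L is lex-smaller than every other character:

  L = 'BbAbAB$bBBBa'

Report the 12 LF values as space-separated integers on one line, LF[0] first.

Answer: 3 9 1 10 2 4 0 11 5 6 7 8

Derivation:
Char counts: '$':1, 'A':2, 'B':5, 'a':1, 'b':3
C (first-col start): C('$')=0, C('A')=1, C('B')=3, C('a')=8, C('b')=9
L[0]='B': occ=0, LF[0]=C('B')+0=3+0=3
L[1]='b': occ=0, LF[1]=C('b')+0=9+0=9
L[2]='A': occ=0, LF[2]=C('A')+0=1+0=1
L[3]='b': occ=1, LF[3]=C('b')+1=9+1=10
L[4]='A': occ=1, LF[4]=C('A')+1=1+1=2
L[5]='B': occ=1, LF[5]=C('B')+1=3+1=4
L[6]='$': occ=0, LF[6]=C('$')+0=0+0=0
L[7]='b': occ=2, LF[7]=C('b')+2=9+2=11
L[8]='B': occ=2, LF[8]=C('B')+2=3+2=5
L[9]='B': occ=3, LF[9]=C('B')+3=3+3=6
L[10]='B': occ=4, LF[10]=C('B')+4=3+4=7
L[11]='a': occ=0, LF[11]=C('a')+0=8+0=8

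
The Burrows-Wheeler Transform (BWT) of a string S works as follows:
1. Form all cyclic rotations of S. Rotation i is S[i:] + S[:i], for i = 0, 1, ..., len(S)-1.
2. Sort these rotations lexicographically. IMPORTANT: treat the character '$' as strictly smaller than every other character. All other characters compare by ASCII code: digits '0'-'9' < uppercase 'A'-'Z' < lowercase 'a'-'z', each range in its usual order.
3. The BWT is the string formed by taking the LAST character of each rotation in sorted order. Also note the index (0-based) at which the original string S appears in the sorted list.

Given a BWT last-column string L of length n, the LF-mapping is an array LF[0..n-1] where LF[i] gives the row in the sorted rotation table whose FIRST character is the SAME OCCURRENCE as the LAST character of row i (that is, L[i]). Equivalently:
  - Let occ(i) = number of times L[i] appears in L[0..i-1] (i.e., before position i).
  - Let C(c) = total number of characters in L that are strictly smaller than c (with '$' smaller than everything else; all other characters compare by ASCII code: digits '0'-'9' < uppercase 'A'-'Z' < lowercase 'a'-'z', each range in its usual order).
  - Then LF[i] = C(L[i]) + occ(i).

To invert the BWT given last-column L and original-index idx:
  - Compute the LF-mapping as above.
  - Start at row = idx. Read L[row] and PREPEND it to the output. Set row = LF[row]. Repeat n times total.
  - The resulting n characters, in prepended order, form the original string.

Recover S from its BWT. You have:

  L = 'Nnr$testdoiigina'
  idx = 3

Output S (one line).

LF mapping: 1 9 12 0 14 4 13 15 3 11 6 7 5 8 10 2
Walk LF starting at row 3, prepending L[row]:
  step 1: row=3, L[3]='$', prepend. Next row=LF[3]=0
  step 2: row=0, L[0]='N', prepend. Next row=LF[0]=1
  step 3: row=1, L[1]='n', prepend. Next row=LF[1]=9
  step 4: row=9, L[9]='o', prepend. Next row=LF[9]=11
  step 5: row=11, L[11]='i', prepend. Next row=LF[11]=7
  step 6: row=7, L[7]='t', prepend. Next row=LF[7]=15
  step 7: row=15, L[15]='a', prepend. Next row=LF[15]=2
  step 8: row=2, L[2]='r', prepend. Next row=LF[2]=12
  step 9: row=12, L[12]='g', prepend. Next row=LF[12]=5
  step 10: row=5, L[5]='e', prepend. Next row=LF[5]=4
  step 11: row=4, L[4]='t', prepend. Next row=LF[4]=14
  step 12: row=14, L[14]='n', prepend. Next row=LF[14]=10
  step 13: row=10, L[10]='i', prepend. Next row=LF[10]=6
  step 14: row=6, L[6]='s', prepend. Next row=LF[6]=13
  step 15: row=13, L[13]='i', prepend. Next row=LF[13]=8
  step 16: row=8, L[8]='d', prepend. Next row=LF[8]=3
Reversed output: disintegrationN$

Answer: disintegrationN$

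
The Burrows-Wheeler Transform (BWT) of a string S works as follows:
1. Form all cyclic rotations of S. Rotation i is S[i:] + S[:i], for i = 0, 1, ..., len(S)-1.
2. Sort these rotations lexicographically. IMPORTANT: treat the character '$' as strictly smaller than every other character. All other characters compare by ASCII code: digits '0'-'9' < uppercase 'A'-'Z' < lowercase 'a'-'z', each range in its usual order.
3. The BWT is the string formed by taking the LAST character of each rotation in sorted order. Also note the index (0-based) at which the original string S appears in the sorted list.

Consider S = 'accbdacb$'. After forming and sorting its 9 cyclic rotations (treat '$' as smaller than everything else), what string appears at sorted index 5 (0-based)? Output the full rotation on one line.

Answer: cb$accbda

Derivation:
All 9 rotations (rotation i = S[i:]+S[:i]):
  rot[0] = accbdacb$
  rot[1] = ccbdacb$a
  rot[2] = cbdacb$ac
  rot[3] = bdacb$acc
  rot[4] = dacb$accb
  rot[5] = acb$accbd
  rot[6] = cb$accbda
  rot[7] = b$accbdac
  rot[8] = $accbdacb
Sorted (with $ < everything):
  sorted[0] = $accbdacb
  sorted[1] = acb$accbd
  sorted[2] = accbdacb$
  sorted[3] = b$accbdac
  sorted[4] = bdacb$acc
  sorted[5] = cb$accbda
  sorted[6] = cbdacb$ac
  sorted[7] = ccbdacb$a
  sorted[8] = dacb$accb
sorted[5] = cb$accbda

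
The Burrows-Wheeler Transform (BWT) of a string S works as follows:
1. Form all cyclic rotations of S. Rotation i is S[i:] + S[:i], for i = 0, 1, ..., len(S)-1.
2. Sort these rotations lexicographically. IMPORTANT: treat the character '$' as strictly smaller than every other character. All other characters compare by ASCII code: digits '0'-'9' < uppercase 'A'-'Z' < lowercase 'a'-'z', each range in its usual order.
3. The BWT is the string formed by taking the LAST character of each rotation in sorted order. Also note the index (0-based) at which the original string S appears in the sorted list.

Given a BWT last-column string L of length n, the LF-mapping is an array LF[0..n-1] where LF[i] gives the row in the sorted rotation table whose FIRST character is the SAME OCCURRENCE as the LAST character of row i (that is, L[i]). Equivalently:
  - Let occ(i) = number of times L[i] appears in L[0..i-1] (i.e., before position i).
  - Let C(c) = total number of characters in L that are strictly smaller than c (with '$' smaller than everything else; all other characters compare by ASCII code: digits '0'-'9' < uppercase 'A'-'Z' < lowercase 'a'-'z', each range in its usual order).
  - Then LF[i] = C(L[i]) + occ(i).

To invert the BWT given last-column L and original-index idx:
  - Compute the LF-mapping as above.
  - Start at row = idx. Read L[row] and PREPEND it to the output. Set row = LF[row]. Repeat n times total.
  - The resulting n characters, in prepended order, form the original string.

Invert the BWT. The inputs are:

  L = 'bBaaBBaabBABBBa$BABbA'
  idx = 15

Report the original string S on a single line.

LF mapping: 18 4 13 14 5 6 15 16 19 7 1 8 9 10 17 0 11 2 12 20 3
Walk LF starting at row 15, prepending L[row]:
  step 1: row=15, L[15]='$', prepend. Next row=LF[15]=0
  step 2: row=0, L[0]='b', prepend. Next row=LF[0]=18
  step 3: row=18, L[18]='B', prepend. Next row=LF[18]=12
  step 4: row=12, L[12]='B', prepend. Next row=LF[12]=9
  step 5: row=9, L[9]='B', prepend. Next row=LF[9]=7
  step 6: row=7, L[7]='a', prepend. Next row=LF[7]=16
  step 7: row=16, L[16]='B', prepend. Next row=LF[16]=11
  step 8: row=11, L[11]='B', prepend. Next row=LF[11]=8
  step 9: row=8, L[8]='b', prepend. Next row=LF[8]=19
  step 10: row=19, L[19]='b', prepend. Next row=LF[19]=20
  step 11: row=20, L[20]='A', prepend. Next row=LF[20]=3
  step 12: row=3, L[3]='a', prepend. Next row=LF[3]=14
  step 13: row=14, L[14]='a', prepend. Next row=LF[14]=17
  step 14: row=17, L[17]='A', prepend. Next row=LF[17]=2
  step 15: row=2, L[2]='a', prepend. Next row=LF[2]=13
  step 16: row=13, L[13]='B', prepend. Next row=LF[13]=10
  step 17: row=10, L[10]='A', prepend. Next row=LF[10]=1
  step 18: row=1, L[1]='B', prepend. Next row=LF[1]=4
  step 19: row=4, L[4]='B', prepend. Next row=LF[4]=5
  step 20: row=5, L[5]='B', prepend. Next row=LF[5]=6
  step 21: row=6, L[6]='a', prepend. Next row=LF[6]=15
Reversed output: aBBBABaAaaAbbBBaBBBb$

Answer: aBBBABaAaaAbbBBaBBBb$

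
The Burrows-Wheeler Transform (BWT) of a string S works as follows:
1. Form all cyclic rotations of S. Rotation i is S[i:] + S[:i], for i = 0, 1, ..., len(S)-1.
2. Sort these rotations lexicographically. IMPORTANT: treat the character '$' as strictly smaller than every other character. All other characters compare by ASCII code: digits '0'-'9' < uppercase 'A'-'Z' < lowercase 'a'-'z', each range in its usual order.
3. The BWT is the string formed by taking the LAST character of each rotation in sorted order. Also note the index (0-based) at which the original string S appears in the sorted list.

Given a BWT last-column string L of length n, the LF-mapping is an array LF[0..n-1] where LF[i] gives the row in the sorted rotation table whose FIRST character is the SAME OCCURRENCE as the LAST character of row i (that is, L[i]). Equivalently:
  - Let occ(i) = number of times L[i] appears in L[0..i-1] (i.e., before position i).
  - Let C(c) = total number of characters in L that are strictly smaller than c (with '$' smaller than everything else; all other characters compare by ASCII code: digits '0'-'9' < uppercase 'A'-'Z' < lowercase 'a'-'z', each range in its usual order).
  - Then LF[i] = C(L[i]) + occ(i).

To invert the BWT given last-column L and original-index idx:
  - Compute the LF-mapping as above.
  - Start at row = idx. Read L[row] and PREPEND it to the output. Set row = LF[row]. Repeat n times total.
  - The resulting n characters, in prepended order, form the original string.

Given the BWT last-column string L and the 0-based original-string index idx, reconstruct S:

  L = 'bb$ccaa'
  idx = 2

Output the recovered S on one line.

Answer: acbacb$

Derivation:
LF mapping: 3 4 0 5 6 1 2
Walk LF starting at row 2, prepending L[row]:
  step 1: row=2, L[2]='$', prepend. Next row=LF[2]=0
  step 2: row=0, L[0]='b', prepend. Next row=LF[0]=3
  step 3: row=3, L[3]='c', prepend. Next row=LF[3]=5
  step 4: row=5, L[5]='a', prepend. Next row=LF[5]=1
  step 5: row=1, L[1]='b', prepend. Next row=LF[1]=4
  step 6: row=4, L[4]='c', prepend. Next row=LF[4]=6
  step 7: row=6, L[6]='a', prepend. Next row=LF[6]=2
Reversed output: acbacb$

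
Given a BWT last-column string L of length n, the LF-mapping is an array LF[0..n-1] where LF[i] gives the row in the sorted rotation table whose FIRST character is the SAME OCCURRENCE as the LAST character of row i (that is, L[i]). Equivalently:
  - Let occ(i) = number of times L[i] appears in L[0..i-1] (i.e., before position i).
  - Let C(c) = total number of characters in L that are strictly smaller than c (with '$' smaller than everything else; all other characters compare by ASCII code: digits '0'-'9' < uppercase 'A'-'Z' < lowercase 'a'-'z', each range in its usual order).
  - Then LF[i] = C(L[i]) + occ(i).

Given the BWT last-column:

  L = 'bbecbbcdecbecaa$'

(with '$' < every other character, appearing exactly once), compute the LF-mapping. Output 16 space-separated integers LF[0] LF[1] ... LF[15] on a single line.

Answer: 3 4 13 8 5 6 9 12 14 10 7 15 11 1 2 0

Derivation:
Char counts: '$':1, 'a':2, 'b':5, 'c':4, 'd':1, 'e':3
C (first-col start): C('$')=0, C('a')=1, C('b')=3, C('c')=8, C('d')=12, C('e')=13
L[0]='b': occ=0, LF[0]=C('b')+0=3+0=3
L[1]='b': occ=1, LF[1]=C('b')+1=3+1=4
L[2]='e': occ=0, LF[2]=C('e')+0=13+0=13
L[3]='c': occ=0, LF[3]=C('c')+0=8+0=8
L[4]='b': occ=2, LF[4]=C('b')+2=3+2=5
L[5]='b': occ=3, LF[5]=C('b')+3=3+3=6
L[6]='c': occ=1, LF[6]=C('c')+1=8+1=9
L[7]='d': occ=0, LF[7]=C('d')+0=12+0=12
L[8]='e': occ=1, LF[8]=C('e')+1=13+1=14
L[9]='c': occ=2, LF[9]=C('c')+2=8+2=10
L[10]='b': occ=4, LF[10]=C('b')+4=3+4=7
L[11]='e': occ=2, LF[11]=C('e')+2=13+2=15
L[12]='c': occ=3, LF[12]=C('c')+3=8+3=11
L[13]='a': occ=0, LF[13]=C('a')+0=1+0=1
L[14]='a': occ=1, LF[14]=C('a')+1=1+1=2
L[15]='$': occ=0, LF[15]=C('$')+0=0+0=0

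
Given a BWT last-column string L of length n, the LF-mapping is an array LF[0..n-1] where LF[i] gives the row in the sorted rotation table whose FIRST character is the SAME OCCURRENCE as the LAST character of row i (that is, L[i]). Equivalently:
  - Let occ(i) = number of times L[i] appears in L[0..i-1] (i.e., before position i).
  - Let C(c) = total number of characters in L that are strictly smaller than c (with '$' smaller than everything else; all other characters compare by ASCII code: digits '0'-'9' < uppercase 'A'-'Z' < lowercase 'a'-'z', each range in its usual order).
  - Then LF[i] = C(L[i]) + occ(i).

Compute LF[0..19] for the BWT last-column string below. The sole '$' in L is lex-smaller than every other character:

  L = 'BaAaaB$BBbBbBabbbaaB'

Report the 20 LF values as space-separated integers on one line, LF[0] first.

Answer: 2 9 1 10 11 3 0 4 5 15 6 16 7 12 17 18 19 13 14 8

Derivation:
Char counts: '$':1, 'A':1, 'B':7, 'a':6, 'b':5
C (first-col start): C('$')=0, C('A')=1, C('B')=2, C('a')=9, C('b')=15
L[0]='B': occ=0, LF[0]=C('B')+0=2+0=2
L[1]='a': occ=0, LF[1]=C('a')+0=9+0=9
L[2]='A': occ=0, LF[2]=C('A')+0=1+0=1
L[3]='a': occ=1, LF[3]=C('a')+1=9+1=10
L[4]='a': occ=2, LF[4]=C('a')+2=9+2=11
L[5]='B': occ=1, LF[5]=C('B')+1=2+1=3
L[6]='$': occ=0, LF[6]=C('$')+0=0+0=0
L[7]='B': occ=2, LF[7]=C('B')+2=2+2=4
L[8]='B': occ=3, LF[8]=C('B')+3=2+3=5
L[9]='b': occ=0, LF[9]=C('b')+0=15+0=15
L[10]='B': occ=4, LF[10]=C('B')+4=2+4=6
L[11]='b': occ=1, LF[11]=C('b')+1=15+1=16
L[12]='B': occ=5, LF[12]=C('B')+5=2+5=7
L[13]='a': occ=3, LF[13]=C('a')+3=9+3=12
L[14]='b': occ=2, LF[14]=C('b')+2=15+2=17
L[15]='b': occ=3, LF[15]=C('b')+3=15+3=18
L[16]='b': occ=4, LF[16]=C('b')+4=15+4=19
L[17]='a': occ=4, LF[17]=C('a')+4=9+4=13
L[18]='a': occ=5, LF[18]=C('a')+5=9+5=14
L[19]='B': occ=6, LF[19]=C('B')+6=2+6=8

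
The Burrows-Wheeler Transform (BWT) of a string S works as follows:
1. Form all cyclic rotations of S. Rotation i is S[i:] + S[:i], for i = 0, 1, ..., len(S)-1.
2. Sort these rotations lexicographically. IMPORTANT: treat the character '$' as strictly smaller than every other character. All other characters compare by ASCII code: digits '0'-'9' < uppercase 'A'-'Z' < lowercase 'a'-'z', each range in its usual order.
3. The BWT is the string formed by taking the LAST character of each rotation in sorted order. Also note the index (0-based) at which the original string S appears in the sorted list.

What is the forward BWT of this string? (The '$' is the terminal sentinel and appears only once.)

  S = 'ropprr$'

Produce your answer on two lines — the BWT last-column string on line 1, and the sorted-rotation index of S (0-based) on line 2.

All 7 rotations (rotation i = S[i:]+S[:i]):
  rot[0] = ropprr$
  rot[1] = opprr$r
  rot[2] = pprr$ro
  rot[3] = prr$rop
  rot[4] = rr$ropp
  rot[5] = r$roppr
  rot[6] = $ropprr
Sorted (with $ < everything):
  sorted[0] = $ropprr  (last char: 'r')
  sorted[1] = opprr$r  (last char: 'r')
  sorted[2] = pprr$ro  (last char: 'o')
  sorted[3] = prr$rop  (last char: 'p')
  sorted[4] = r$roppr  (last char: 'r')
  sorted[5] = ropprr$  (last char: '$')
  sorted[6] = rr$ropp  (last char: 'p')
Last column: rropr$p
Original string S is at sorted index 5

Answer: rropr$p
5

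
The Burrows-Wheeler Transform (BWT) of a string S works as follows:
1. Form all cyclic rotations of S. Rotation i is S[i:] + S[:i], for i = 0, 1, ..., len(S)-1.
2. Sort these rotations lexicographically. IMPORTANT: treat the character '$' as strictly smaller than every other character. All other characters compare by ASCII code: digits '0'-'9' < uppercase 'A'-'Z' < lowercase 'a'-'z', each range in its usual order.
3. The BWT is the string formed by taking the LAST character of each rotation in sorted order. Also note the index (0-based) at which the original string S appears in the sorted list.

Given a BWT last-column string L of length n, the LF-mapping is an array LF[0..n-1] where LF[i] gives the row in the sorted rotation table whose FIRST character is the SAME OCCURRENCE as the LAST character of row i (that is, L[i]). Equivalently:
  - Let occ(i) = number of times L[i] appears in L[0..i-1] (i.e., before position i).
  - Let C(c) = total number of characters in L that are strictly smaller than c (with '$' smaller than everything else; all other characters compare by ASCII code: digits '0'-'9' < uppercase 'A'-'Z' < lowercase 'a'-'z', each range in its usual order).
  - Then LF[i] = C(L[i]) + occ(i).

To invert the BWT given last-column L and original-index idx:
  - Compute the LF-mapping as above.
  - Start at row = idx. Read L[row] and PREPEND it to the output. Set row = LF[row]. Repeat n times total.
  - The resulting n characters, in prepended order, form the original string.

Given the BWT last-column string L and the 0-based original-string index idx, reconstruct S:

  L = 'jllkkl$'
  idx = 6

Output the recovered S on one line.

LF mapping: 1 4 5 2 3 6 0
Walk LF starting at row 6, prepending L[row]:
  step 1: row=6, L[6]='$', prepend. Next row=LF[6]=0
  step 2: row=0, L[0]='j', prepend. Next row=LF[0]=1
  step 3: row=1, L[1]='l', prepend. Next row=LF[1]=4
  step 4: row=4, L[4]='k', prepend. Next row=LF[4]=3
  step 5: row=3, L[3]='k', prepend. Next row=LF[3]=2
  step 6: row=2, L[2]='l', prepend. Next row=LF[2]=5
  step 7: row=5, L[5]='l', prepend. Next row=LF[5]=6
Reversed output: llkklj$

Answer: llkklj$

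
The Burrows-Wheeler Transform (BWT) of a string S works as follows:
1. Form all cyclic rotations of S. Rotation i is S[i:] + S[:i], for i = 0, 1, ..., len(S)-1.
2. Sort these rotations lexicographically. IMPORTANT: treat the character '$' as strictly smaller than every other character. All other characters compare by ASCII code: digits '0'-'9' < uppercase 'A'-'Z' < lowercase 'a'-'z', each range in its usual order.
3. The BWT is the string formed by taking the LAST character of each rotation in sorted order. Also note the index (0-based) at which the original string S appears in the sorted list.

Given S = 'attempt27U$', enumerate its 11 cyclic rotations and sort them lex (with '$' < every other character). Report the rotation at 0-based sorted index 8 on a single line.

All 11 rotations (rotation i = S[i:]+S[:i]):
  rot[0] = attempt27U$
  rot[1] = ttempt27U$a
  rot[2] = tempt27U$at
  rot[3] = empt27U$att
  rot[4] = mpt27U$atte
  rot[5] = pt27U$attem
  rot[6] = t27U$attemp
  rot[7] = 27U$attempt
  rot[8] = 7U$attempt2
  rot[9] = U$attempt27
  rot[10] = $attempt27U
Sorted (with $ < everything):
  sorted[0] = $attempt27U
  sorted[1] = 27U$attempt
  sorted[2] = 7U$attempt2
  sorted[3] = U$attempt27
  sorted[4] = attempt27U$
  sorted[5] = empt27U$att
  sorted[6] = mpt27U$atte
  sorted[7] = pt27U$attem
  sorted[8] = t27U$attemp
  sorted[9] = tempt27U$at
  sorted[10] = ttempt27U$a
sorted[8] = t27U$attemp

Answer: t27U$attemp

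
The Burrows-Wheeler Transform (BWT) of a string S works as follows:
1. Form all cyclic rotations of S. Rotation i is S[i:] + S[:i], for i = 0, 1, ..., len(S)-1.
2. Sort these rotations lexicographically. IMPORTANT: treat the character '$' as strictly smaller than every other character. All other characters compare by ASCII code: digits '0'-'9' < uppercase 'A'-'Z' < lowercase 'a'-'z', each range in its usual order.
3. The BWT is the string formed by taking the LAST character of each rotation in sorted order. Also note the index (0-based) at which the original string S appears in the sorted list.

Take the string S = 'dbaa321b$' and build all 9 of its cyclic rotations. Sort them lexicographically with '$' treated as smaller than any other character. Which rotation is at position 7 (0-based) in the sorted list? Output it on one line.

All 9 rotations (rotation i = S[i:]+S[:i]):
  rot[0] = dbaa321b$
  rot[1] = baa321b$d
  rot[2] = aa321b$db
  rot[3] = a321b$dba
  rot[4] = 321b$dbaa
  rot[5] = 21b$dbaa3
  rot[6] = 1b$dbaa32
  rot[7] = b$dbaa321
  rot[8] = $dbaa321b
Sorted (with $ < everything):
  sorted[0] = $dbaa321b
  sorted[1] = 1b$dbaa32
  sorted[2] = 21b$dbaa3
  sorted[3] = 321b$dbaa
  sorted[4] = a321b$dba
  sorted[5] = aa321b$db
  sorted[6] = b$dbaa321
  sorted[7] = baa321b$d
  sorted[8] = dbaa321b$
sorted[7] = baa321b$d

Answer: baa321b$d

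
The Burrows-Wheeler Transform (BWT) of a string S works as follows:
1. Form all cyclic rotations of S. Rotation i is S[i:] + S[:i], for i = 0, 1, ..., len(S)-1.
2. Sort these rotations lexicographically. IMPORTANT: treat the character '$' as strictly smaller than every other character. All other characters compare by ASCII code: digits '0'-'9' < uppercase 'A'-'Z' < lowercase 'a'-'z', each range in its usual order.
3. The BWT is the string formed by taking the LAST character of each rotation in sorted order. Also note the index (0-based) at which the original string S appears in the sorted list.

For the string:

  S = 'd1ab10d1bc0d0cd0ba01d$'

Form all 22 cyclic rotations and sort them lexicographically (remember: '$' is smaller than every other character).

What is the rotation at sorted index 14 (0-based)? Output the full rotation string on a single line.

Answer: bc0d0cd0ba01d$d1ab10d1

Derivation:
All 22 rotations (rotation i = S[i:]+S[:i]):
  rot[0] = d1ab10d1bc0d0cd0ba01d$
  rot[1] = 1ab10d1bc0d0cd0ba01d$d
  rot[2] = ab10d1bc0d0cd0ba01d$d1
  rot[3] = b10d1bc0d0cd0ba01d$d1a
  rot[4] = 10d1bc0d0cd0ba01d$d1ab
  rot[5] = 0d1bc0d0cd0ba01d$d1ab1
  rot[6] = d1bc0d0cd0ba01d$d1ab10
  rot[7] = 1bc0d0cd0ba01d$d1ab10d
  rot[8] = bc0d0cd0ba01d$d1ab10d1
  rot[9] = c0d0cd0ba01d$d1ab10d1b
  rot[10] = 0d0cd0ba01d$d1ab10d1bc
  rot[11] = d0cd0ba01d$d1ab10d1bc0
  rot[12] = 0cd0ba01d$d1ab10d1bc0d
  rot[13] = cd0ba01d$d1ab10d1bc0d0
  rot[14] = d0ba01d$d1ab10d1bc0d0c
  rot[15] = 0ba01d$d1ab10d1bc0d0cd
  rot[16] = ba01d$d1ab10d1bc0d0cd0
  rot[17] = a01d$d1ab10d1bc0d0cd0b
  rot[18] = 01d$d1ab10d1bc0d0cd0ba
  rot[19] = 1d$d1ab10d1bc0d0cd0ba0
  rot[20] = d$d1ab10d1bc0d0cd0ba01
  rot[21] = $d1ab10d1bc0d0cd0ba01d
Sorted (with $ < everything):
  sorted[0] = $d1ab10d1bc0d0cd0ba01d
  sorted[1] = 01d$d1ab10d1bc0d0cd0ba
  sorted[2] = 0ba01d$d1ab10d1bc0d0cd
  sorted[3] = 0cd0ba01d$d1ab10d1bc0d
  sorted[4] = 0d0cd0ba01d$d1ab10d1bc
  sorted[5] = 0d1bc0d0cd0ba01d$d1ab1
  sorted[6] = 10d1bc0d0cd0ba01d$d1ab
  sorted[7] = 1ab10d1bc0d0cd0ba01d$d
  sorted[8] = 1bc0d0cd0ba01d$d1ab10d
  sorted[9] = 1d$d1ab10d1bc0d0cd0ba0
  sorted[10] = a01d$d1ab10d1bc0d0cd0b
  sorted[11] = ab10d1bc0d0cd0ba01d$d1
  sorted[12] = b10d1bc0d0cd0ba01d$d1a
  sorted[13] = ba01d$d1ab10d1bc0d0cd0
  sorted[14] = bc0d0cd0ba01d$d1ab10d1
  sorted[15] = c0d0cd0ba01d$d1ab10d1b
  sorted[16] = cd0ba01d$d1ab10d1bc0d0
  sorted[17] = d$d1ab10d1bc0d0cd0ba01
  sorted[18] = d0ba01d$d1ab10d1bc0d0c
  sorted[19] = d0cd0ba01d$d1ab10d1bc0
  sorted[20] = d1ab10d1bc0d0cd0ba01d$
  sorted[21] = d1bc0d0cd0ba01d$d1ab10
sorted[14] = bc0d0cd0ba01d$d1ab10d1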